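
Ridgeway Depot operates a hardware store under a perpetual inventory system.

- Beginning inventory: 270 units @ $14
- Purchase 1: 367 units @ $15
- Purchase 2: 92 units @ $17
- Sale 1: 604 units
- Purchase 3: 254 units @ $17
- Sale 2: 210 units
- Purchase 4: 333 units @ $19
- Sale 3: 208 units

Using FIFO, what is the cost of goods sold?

COGS = $15,908

Sale 1 (604) [FIFO — oldest first]: 270 @ $14 + 334 @ $15 = $8,790
Sale 2 (210) [FIFO — oldest first]: 33 @ $15 + 92 @ $17 + 85 @ $17 = $3,504
Sale 3 (208) [FIFO — oldest first]: 169 @ $17 + 39 @ $19 = $3,614
Total COGS = $8,790 + $3,504 + $3,614 = $15,908
Ending inventory: 294 @ $19 = $5,586
Check: goods available $21,494 = COGS $15,908 + ending $5,586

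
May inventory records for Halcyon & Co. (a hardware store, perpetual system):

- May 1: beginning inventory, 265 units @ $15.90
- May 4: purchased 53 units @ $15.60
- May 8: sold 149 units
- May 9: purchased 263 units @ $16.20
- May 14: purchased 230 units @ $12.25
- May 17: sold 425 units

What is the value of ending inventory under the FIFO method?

May 8, 149 sold [FIFO — oldest first]: 149 @ $15.90 = $2,369.10
May 17, 425 sold [FIFO — oldest first]: 116 @ $15.90 + 53 @ $15.60 + 256 @ $16.20 = $6,818.40
Total COGS = $2,369.10 + $6,818.40 = $9,187.50
Ending inventory: 7 @ $16.20 + 230 @ $12.25 = $2,930.90

Ending inventory = $2,930.90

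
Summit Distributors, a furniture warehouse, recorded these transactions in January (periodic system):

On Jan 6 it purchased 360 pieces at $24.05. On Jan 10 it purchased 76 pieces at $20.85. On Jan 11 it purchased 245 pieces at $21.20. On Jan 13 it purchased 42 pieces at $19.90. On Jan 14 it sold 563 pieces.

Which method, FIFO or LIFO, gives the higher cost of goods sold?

FIFO COGS: 360 @ $24.05 + 76 @ $20.85 + 127 @ $21.20 = $12,935.00
LIFO COGS: 42 @ $19.90 + 245 @ $21.20 + 76 @ $20.85 + 200 @ $24.05 = $12,424.40

FIFO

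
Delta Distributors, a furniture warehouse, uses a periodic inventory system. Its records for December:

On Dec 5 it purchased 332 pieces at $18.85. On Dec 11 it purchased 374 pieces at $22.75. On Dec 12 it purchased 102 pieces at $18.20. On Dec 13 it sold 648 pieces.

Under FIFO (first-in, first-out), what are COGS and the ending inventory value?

Dec 13, 648 sold [FIFO — oldest first]: 332 @ $18.85 + 316 @ $22.75 = $13,447.20
Ending inventory: 58 @ $22.75 + 102 @ $18.20 = $3,175.90

COGS = $13,447.20; ending inventory = $3,175.90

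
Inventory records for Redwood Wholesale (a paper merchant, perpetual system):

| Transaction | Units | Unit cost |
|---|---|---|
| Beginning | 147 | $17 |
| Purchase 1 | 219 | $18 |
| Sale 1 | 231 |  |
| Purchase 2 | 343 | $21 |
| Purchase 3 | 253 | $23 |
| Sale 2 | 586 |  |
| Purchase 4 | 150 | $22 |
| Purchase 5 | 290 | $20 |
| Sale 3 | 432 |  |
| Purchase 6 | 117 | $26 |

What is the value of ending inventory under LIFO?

Sale 1 (231) [LIFO — newest first]: 219 @ $18 + 12 @ $17 = $4,146
Sale 2 (586) [LIFO — newest first]: 253 @ $23 + 333 @ $21 = $12,812
Sale 3 (432) [LIFO — newest first]: 290 @ $20 + 142 @ $22 = $8,924
Total COGS = $4,146 + $12,812 + $8,924 = $25,882
Ending inventory: 135 @ $17 + 10 @ $21 + 8 @ $22 + 117 @ $26 = $5,723

Ending inventory = $5,723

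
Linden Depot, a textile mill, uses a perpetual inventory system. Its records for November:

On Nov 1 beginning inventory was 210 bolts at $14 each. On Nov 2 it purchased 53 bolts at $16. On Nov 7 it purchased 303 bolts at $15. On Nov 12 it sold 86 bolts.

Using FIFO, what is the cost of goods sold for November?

COGS = $1,204

Nov 12, 86 sold [FIFO — oldest first]: 86 @ $14 = $1,204
Ending inventory: 124 @ $14 + 53 @ $16 + 303 @ $15 = $7,129
Check: goods available $8,333 = COGS $1,204 + ending $7,129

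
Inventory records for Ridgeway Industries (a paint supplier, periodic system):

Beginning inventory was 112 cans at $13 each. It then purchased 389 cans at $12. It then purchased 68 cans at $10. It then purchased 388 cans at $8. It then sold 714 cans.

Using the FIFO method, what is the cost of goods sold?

Sale 1 (714) [FIFO — oldest first]: 112 @ $13 + 389 @ $12 + 68 @ $10 + 145 @ $8 = $7,964
Ending inventory: 243 @ $8 = $1,944
Check: goods available $9,908 = COGS $7,964 + ending $1,944

COGS = $7,964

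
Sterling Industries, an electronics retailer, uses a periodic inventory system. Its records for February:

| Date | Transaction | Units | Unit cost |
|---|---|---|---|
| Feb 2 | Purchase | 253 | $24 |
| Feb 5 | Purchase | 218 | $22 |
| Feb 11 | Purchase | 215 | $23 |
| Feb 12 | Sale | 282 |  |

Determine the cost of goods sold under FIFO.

Feb 12, 282 sold [FIFO — oldest first]: 253 @ $24 + 29 @ $22 = $6,710
Ending inventory: 189 @ $22 + 215 @ $23 = $9,103

COGS = $6,710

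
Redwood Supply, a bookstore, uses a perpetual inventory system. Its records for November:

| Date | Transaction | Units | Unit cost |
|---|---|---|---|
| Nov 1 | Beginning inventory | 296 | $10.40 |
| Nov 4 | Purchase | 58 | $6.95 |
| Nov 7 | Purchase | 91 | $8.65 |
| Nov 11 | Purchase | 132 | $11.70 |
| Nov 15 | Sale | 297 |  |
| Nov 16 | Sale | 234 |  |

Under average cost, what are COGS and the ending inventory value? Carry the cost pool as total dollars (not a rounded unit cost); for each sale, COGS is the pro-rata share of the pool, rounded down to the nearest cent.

COGS = $5,349.61; ending inventory = $463.44

After Nov 1: 296 on hand, pool $3,078.40 (≈ $10.4000 each)
After Nov 4: 354 on hand, pool $3,481.50 (≈ $9.8347 each)
After Nov 7: 445 on hand, pool $4,268.65 (≈ $9.5925 each)
After Nov 11: 577 on hand, pool $5,813.05 (≈ $10.0746 each)
Nov 15, sell 297: 297/577 × $5,813.05 → $2,992.15
Nov 16, sell 234: 234/280 × $2,820.90 → $2,357.46
Total COGS = $2,992.15 + $2,357.46 = $5,349.61
Ending inventory (cost pool remaining) = $463.44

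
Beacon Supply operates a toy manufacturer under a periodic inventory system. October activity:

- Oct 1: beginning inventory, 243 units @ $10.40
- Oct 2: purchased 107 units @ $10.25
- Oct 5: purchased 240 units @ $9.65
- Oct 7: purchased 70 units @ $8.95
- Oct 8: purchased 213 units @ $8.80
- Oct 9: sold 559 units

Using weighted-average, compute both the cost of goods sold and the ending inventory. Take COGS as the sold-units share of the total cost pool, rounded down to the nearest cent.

Oct 9, sell 559: 559/873 × $8,440.85 → $5,404.85
Ending inventory (cost pool remaining) = $3,036.00

COGS = $5,404.85; ending inventory = $3,036.00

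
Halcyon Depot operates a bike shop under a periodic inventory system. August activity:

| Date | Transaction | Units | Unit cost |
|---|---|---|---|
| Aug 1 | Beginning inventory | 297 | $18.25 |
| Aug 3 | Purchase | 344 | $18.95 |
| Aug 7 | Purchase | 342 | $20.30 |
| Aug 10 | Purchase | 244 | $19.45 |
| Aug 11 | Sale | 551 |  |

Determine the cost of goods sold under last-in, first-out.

COGS = $10,977.90

Aug 11, 551 sold [LIFO — newest first]: 244 @ $19.45 + 307 @ $20.30 = $10,977.90
Ending inventory: 297 @ $18.25 + 344 @ $18.95 + 35 @ $20.30 = $12,649.55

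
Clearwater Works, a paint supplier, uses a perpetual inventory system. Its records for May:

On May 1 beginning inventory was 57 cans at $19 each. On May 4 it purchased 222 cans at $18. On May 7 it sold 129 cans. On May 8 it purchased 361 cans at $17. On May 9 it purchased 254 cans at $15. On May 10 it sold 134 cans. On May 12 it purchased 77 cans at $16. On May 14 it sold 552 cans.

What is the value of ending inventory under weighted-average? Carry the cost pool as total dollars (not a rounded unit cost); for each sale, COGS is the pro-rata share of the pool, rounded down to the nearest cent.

Ending inventory = $2,575.55

After May 1: 57 on hand, pool $1,083.00 (≈ $19.0000 each)
After May 4: 279 on hand, pool $5,079.00 (≈ $18.2043 each)
May 7, sell 129: 129/279 × $5,079.00 → $2,348.35
After May 8: 511 on hand, pool $8,867.65 (≈ $17.3535 each)
After May 9: 765 on hand, pool $12,677.65 (≈ $16.5721 each)
May 10, sell 134: 134/765 × $12,677.65 → $2,220.66
After May 12: 708 on hand, pool $11,688.99 (≈ $16.5099 each)
May 14, sell 552: 552/708 × $11,688.99 → $9,113.44
Total COGS = $2,348.35 + $2,220.66 + $9,113.44 = $13,682.45
Ending inventory (cost pool remaining) = $2,575.55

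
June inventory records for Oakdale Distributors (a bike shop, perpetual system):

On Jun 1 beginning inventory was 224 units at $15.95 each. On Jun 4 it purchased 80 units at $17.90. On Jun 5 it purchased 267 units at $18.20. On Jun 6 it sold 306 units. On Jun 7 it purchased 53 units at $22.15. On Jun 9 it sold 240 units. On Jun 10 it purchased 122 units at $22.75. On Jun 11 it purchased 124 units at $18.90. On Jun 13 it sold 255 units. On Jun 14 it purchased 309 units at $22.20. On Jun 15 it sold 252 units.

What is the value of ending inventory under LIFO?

Ending inventory = $2,365.95

Jun 6, 306 sold [LIFO — newest first]: 267 @ $18.20 + 39 @ $17.90 = $5,557.50
Jun 9, 240 sold [LIFO — newest first]: 53 @ $22.15 + 41 @ $17.90 + 146 @ $15.95 = $4,236.55
Jun 13, 255 sold [LIFO — newest first]: 124 @ $18.90 + 122 @ $22.75 + 9 @ $15.95 = $5,262.65
Jun 15, 252 sold [LIFO — newest first]: 252 @ $22.20 = $5,594.40
Total COGS = $5,557.50 + $4,236.55 + $5,262.65 + $5,594.40 = $20,651.10
Ending inventory: 69 @ $15.95 + 57 @ $22.20 = $2,365.95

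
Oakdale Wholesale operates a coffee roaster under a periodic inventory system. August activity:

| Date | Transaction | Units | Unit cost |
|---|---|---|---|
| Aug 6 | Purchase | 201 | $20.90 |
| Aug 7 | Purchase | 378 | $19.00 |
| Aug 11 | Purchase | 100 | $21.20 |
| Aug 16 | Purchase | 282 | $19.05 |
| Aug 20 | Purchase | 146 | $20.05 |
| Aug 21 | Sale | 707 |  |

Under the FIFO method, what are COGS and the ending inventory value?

Aug 21, 707 sold [FIFO — oldest first]: 201 @ $20.90 + 378 @ $19.00 + 100 @ $21.20 + 28 @ $19.05 = $14,036.30
Ending inventory: 254 @ $19.05 + 146 @ $20.05 = $7,766.00

COGS = $14,036.30; ending inventory = $7,766.00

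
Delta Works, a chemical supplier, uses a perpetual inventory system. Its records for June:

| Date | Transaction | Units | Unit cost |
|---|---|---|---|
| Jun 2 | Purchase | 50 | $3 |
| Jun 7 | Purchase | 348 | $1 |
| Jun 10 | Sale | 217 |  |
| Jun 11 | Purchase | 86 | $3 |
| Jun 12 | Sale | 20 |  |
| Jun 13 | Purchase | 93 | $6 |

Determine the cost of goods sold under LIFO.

COGS = $277

Jun 10, 217 sold [LIFO — newest first]: 217 @ $1 = $217
Jun 12, 20 sold [LIFO — newest first]: 20 @ $3 = $60
Total COGS = $217 + $60 = $277
Ending inventory: 50 @ $3 + 131 @ $1 + 66 @ $3 + 93 @ $6 = $1,037
Check: goods available $1,314 = COGS $277 + ending $1,037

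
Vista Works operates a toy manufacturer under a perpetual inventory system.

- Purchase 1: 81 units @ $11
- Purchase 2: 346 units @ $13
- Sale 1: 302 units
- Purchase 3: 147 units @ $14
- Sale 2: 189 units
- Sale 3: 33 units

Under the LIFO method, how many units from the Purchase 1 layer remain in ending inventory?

50

Sale 1 (302) [LIFO — newest first]: 302 @ $13 = $3,926
Sale 2 (189) [LIFO — newest first]: 147 @ $14 + 42 @ $13 = $2,604
Sale 3 (33) [LIFO — newest first]: 2 @ $13 + 31 @ $11 = $367
Total COGS = $3,926 + $2,604 + $367 = $6,897
Ending inventory: 50 @ $11 = $550
Check: goods available $7,447 = COGS $6,897 + ending $550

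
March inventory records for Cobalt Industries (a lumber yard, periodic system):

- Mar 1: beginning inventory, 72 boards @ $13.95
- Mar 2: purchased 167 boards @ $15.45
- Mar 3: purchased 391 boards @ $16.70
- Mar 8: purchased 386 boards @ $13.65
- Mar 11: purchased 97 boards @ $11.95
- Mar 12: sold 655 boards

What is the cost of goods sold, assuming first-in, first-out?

Mar 12, 655 sold [FIFO — oldest first]: 72 @ $13.95 + 167 @ $15.45 + 391 @ $16.70 + 25 @ $13.65 = $10,455.50
Ending inventory: 361 @ $13.65 + 97 @ $11.95 = $6,086.80
Check: goods available $16,542.30 = COGS $10,455.50 + ending $6,086.80

COGS = $10,455.50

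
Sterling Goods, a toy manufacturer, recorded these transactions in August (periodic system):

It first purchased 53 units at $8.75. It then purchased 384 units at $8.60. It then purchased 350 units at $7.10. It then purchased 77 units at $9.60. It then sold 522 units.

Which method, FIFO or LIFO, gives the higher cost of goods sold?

FIFO

FIFO COGS: 53 @ $8.75 + 384 @ $8.60 + 85 @ $7.10 = $4,369.65
LIFO COGS: 77 @ $9.60 + 350 @ $7.10 + 95 @ $8.60 = $4,041.20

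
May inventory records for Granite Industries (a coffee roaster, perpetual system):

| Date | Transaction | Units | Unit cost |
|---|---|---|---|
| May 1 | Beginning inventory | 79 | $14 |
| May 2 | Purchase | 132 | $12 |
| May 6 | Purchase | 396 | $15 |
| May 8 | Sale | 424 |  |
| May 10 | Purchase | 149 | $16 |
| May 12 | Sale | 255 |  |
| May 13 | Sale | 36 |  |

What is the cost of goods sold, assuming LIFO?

May 8, 424 sold [LIFO — newest first]: 396 @ $15 + 28 @ $12 = $6,276
May 12, 255 sold [LIFO — newest first]: 149 @ $16 + 104 @ $12 + 2 @ $14 = $3,660
May 13, 36 sold [LIFO — newest first]: 36 @ $14 = $504
Total COGS = $6,276 + $3,660 + $504 = $10,440
Ending inventory: 41 @ $14 = $574
Check: goods available $11,014 = COGS $10,440 + ending $574

COGS = $10,440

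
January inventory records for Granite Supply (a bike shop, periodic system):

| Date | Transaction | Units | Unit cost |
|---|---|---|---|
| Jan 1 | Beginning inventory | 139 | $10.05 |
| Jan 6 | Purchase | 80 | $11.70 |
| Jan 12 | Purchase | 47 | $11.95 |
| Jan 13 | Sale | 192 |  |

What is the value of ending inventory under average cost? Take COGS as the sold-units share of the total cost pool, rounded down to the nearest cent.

Jan 13, sell 192: 192/266 × $2,894.60 → $2,089.33
Ending inventory (cost pool remaining) = $805.27

Ending inventory = $805.27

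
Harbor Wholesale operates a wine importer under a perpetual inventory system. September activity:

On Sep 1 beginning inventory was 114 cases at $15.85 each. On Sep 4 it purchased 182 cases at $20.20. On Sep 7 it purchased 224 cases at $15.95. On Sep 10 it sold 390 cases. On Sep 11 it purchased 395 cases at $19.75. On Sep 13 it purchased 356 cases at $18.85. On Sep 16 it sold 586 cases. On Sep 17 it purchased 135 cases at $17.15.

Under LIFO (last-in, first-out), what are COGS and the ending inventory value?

COGS = $18,179.10; ending inventory = $7,704.10

Sep 10, 390 sold [LIFO — newest first]: 224 @ $15.95 + 166 @ $20.20 = $6,926.00
Sep 16, 586 sold [LIFO — newest first]: 356 @ $18.85 + 230 @ $19.75 = $11,253.10
Total COGS = $6,926.00 + $11,253.10 = $18,179.10
Ending inventory: 114 @ $15.85 + 16 @ $20.20 + 165 @ $19.75 + 135 @ $17.15 = $7,704.10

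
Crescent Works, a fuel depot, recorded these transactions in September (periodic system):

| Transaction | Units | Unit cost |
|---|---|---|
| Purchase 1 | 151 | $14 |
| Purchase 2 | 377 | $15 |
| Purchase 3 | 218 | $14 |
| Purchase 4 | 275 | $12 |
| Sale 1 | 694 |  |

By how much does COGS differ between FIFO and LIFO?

$726

FIFO COGS: 151 @ $14 + 377 @ $15 + 166 @ $14 = $10,093
LIFO COGS: 275 @ $12 + 218 @ $14 + 201 @ $15 = $9,367
Difference = |$10,093 − $9,367| = $726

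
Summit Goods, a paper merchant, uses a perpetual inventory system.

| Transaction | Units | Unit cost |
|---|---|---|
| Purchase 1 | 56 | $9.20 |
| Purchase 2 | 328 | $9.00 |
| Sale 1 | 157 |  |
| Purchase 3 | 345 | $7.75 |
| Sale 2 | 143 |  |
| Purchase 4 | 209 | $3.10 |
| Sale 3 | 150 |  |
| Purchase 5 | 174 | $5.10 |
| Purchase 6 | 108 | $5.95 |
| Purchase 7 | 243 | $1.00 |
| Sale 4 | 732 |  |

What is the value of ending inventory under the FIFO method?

Sale 1 (157) [FIFO — oldest first]: 56 @ $9.20 + 101 @ $9.00 = $1,424.20
Sale 2 (143) [FIFO — oldest first]: 143 @ $9.00 = $1,287.00
Sale 3 (150) [FIFO — oldest first]: 84 @ $9.00 + 66 @ $7.75 = $1,267.50
Sale 4 (732) [FIFO — oldest first]: 279 @ $7.75 + 209 @ $3.10 + 174 @ $5.10 + 70 @ $5.95 = $4,114.05
Total COGS = $1,424.20 + $1,287.00 + $1,267.50 + $4,114.05 = $8,092.75
Ending inventory: 38 @ $5.95 + 243 @ $1.00 = $469.10
Check: goods available $8,561.85 = COGS $8,092.75 + ending $469.10

Ending inventory = $469.10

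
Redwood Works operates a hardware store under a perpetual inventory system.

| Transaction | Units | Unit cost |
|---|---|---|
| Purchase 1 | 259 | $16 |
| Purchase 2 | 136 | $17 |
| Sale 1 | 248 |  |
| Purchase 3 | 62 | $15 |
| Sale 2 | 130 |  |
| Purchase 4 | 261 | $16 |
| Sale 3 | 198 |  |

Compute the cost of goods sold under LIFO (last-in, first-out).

COGS = $9,290

Sale 1 (248) [LIFO — newest first]: 136 @ $17 + 112 @ $16 = $4,104
Sale 2 (130) [LIFO — newest first]: 62 @ $15 + 68 @ $16 = $2,018
Sale 3 (198) [LIFO — newest first]: 198 @ $16 = $3,168
Total COGS = $4,104 + $2,018 + $3,168 = $9,290
Ending inventory: 79 @ $16 + 63 @ $16 = $2,272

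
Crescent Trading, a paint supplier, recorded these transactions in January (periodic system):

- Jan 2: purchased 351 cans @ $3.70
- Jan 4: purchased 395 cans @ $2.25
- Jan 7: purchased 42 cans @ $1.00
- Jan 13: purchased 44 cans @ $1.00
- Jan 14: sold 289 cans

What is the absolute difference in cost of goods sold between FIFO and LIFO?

$526.55

FIFO COGS: 289 @ $3.70 = $1,069.30
LIFO COGS: 44 @ $1.00 + 42 @ $1.00 + 203 @ $2.25 = $542.75
Difference = |$1,069.30 − $542.75| = $526.55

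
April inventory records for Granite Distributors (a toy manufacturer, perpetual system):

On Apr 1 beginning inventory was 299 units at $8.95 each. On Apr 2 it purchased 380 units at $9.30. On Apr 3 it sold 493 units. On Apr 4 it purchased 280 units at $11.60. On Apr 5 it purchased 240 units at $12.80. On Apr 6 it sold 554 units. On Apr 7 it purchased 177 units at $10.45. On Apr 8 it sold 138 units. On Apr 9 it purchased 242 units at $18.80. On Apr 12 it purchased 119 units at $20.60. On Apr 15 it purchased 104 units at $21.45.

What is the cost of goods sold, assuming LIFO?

Apr 3, 493 sold [LIFO — newest first]: 380 @ $9.30 + 113 @ $8.95 = $4,545.35
Apr 6, 554 sold [LIFO — newest first]: 240 @ $12.80 + 280 @ $11.60 + 34 @ $8.95 = $6,624.30
Apr 8, 138 sold [LIFO — newest first]: 138 @ $10.45 = $1,442.10
Total COGS = $4,545.35 + $6,624.30 + $1,442.10 = $12,611.75
Ending inventory: 152 @ $8.95 + 39 @ $10.45 + 242 @ $18.80 + 119 @ $20.60 + 104 @ $21.45 = $10,999.75
Check: goods available $23,611.50 = COGS $12,611.75 + ending $10,999.75

COGS = $12,611.75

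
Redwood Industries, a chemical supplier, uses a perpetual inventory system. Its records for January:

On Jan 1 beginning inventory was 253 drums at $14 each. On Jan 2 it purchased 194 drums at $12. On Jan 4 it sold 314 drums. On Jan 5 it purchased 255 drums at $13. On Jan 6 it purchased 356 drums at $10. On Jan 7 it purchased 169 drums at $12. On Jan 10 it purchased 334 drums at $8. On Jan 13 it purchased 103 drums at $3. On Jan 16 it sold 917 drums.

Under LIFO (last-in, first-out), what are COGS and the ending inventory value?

COGS = $12,127; ending inventory = $5,627

Jan 4, 314 sold [LIFO — newest first]: 194 @ $12 + 120 @ $14 = $4,008
Jan 16, 917 sold [LIFO — newest first]: 103 @ $3 + 334 @ $8 + 169 @ $12 + 311 @ $10 = $8,119
Total COGS = $4,008 + $8,119 = $12,127
Ending inventory: 133 @ $14 + 255 @ $13 + 45 @ $10 = $5,627
Check: goods available $17,754 = COGS $12,127 + ending $5,627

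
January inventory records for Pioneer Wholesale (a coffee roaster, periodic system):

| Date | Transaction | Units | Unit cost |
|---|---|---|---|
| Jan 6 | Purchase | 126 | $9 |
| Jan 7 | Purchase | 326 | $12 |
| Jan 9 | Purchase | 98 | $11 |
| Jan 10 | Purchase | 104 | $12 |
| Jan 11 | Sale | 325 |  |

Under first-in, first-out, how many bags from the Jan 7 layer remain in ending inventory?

Jan 11, 325 sold [FIFO — oldest first]: 126 @ $9 + 199 @ $12 = $3,522
Ending inventory: 127 @ $12 + 98 @ $11 + 104 @ $12 = $3,850
Check: goods available $7,372 = COGS $3,522 + ending $3,850

127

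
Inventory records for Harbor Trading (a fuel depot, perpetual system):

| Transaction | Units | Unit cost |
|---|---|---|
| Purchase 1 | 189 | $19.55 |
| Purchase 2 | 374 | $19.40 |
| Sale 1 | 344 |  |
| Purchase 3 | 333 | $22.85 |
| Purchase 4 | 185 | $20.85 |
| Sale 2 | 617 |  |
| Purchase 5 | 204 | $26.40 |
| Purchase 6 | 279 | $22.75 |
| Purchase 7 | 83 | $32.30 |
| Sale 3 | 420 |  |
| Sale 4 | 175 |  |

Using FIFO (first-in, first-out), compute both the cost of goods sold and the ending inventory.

COGS = $33,967.70; ending inventory = $2,862.90

Sale 1 (344) [FIFO — oldest first]: 189 @ $19.55 + 155 @ $19.40 = $6,701.95
Sale 2 (617) [FIFO — oldest first]: 219 @ $19.40 + 333 @ $22.85 + 65 @ $20.85 = $13,212.90
Sale 3 (420) [FIFO — oldest first]: 120 @ $20.85 + 204 @ $26.40 + 96 @ $22.75 = $10,071.60
Sale 4 (175) [FIFO — oldest first]: 175 @ $22.75 = $3,981.25
Total COGS = $6,701.95 + $13,212.90 + $10,071.60 + $3,981.25 = $33,967.70
Ending inventory: 8 @ $22.75 + 83 @ $32.30 = $2,862.90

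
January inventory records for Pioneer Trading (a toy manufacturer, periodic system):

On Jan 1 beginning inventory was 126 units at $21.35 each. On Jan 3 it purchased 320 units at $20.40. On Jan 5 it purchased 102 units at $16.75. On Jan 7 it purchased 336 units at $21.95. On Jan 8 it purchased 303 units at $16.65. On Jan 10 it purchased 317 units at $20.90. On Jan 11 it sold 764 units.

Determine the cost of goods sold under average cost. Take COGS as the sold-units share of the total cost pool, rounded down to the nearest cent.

COGS = $15,225.16

Jan 11, sell 764: 764/1504 × $29,972.05 → $15,225.16
Ending inventory (cost pool remaining) = $14,746.89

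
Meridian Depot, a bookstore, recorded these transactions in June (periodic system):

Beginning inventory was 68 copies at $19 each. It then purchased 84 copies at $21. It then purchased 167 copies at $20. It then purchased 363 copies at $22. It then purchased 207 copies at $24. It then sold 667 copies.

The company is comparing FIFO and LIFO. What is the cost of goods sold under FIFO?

COGS = $14,052

FIFO COGS: 68 @ $19 + 84 @ $21 + 167 @ $20 + 348 @ $22 = $14,052
LIFO COGS: 207 @ $24 + 363 @ $22 + 97 @ $20 = $14,894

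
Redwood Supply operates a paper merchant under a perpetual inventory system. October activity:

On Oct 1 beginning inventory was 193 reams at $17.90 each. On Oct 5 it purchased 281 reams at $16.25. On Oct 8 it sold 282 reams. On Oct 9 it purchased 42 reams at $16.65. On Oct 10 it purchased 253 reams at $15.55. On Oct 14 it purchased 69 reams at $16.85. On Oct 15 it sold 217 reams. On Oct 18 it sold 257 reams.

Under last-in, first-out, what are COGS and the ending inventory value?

Oct 8, 282 sold [LIFO — newest first]: 281 @ $16.25 + 1 @ $17.90 = $4,584.15
Oct 15, 217 sold [LIFO — newest first]: 69 @ $16.85 + 148 @ $15.55 = $3,464.05
Oct 18, 257 sold [LIFO — newest first]: 105 @ $15.55 + 42 @ $16.65 + 110 @ $17.90 = $4,301.05
Total COGS = $4,584.15 + $3,464.05 + $4,301.05 = $12,349.25
Ending inventory: 82 @ $17.90 = $1,467.80

COGS = $12,349.25; ending inventory = $1,467.80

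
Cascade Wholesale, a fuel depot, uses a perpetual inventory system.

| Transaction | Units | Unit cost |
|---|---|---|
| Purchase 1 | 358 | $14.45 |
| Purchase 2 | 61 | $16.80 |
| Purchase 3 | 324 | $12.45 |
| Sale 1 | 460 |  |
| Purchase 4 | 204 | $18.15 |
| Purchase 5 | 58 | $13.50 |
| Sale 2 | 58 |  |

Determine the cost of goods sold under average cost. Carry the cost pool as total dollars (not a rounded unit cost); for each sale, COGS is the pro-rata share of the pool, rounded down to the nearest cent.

After Purchase 1: 358 on hand, pool $5,173.10 (≈ $14.4500 each)
After Purchase 2: 419 on hand, pool $6,197.90 (≈ $14.7921 each)
After Purchase 3: 743 on hand, pool $10,231.70 (≈ $13.7708 each)
Sale 1, sell 460: 460/743 × $10,231.70 → $6,334.56
After Purchase 4: 487 on hand, pool $7,599.74 (≈ $15.6052 each)
After Purchase 5: 545 on hand, pool $8,382.74 (≈ $15.3812 each)
Sale 2, sell 58: 58/545 × $8,382.74 → $892.10
Total COGS = $6,334.56 + $892.10 = $7,226.66
Ending inventory (cost pool remaining) = $7,490.64

COGS = $7,226.66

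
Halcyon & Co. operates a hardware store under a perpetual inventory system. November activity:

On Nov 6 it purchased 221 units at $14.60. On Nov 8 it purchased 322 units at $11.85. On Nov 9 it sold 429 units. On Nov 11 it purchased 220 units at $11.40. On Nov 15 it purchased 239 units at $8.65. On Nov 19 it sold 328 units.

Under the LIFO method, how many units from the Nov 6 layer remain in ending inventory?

Nov 9, 429 sold [LIFO — newest first]: 322 @ $11.85 + 107 @ $14.60 = $5,377.90
Nov 19, 328 sold [LIFO — newest first]: 239 @ $8.65 + 89 @ $11.40 = $3,081.95
Total COGS = $5,377.90 + $3,081.95 = $8,459.85
Ending inventory: 114 @ $14.60 + 131 @ $11.40 = $3,157.80
Check: goods available $11,617.65 = COGS $8,459.85 + ending $3,157.80

114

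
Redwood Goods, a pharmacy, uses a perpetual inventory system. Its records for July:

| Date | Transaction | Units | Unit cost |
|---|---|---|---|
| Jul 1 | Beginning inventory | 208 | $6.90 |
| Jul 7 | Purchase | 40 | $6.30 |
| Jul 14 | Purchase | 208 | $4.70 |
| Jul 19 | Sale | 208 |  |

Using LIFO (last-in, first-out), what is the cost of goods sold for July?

COGS = $977.60

Jul 19, 208 sold [LIFO — newest first]: 208 @ $4.70 = $977.60
Ending inventory: 208 @ $6.90 + 40 @ $6.30 = $1,687.20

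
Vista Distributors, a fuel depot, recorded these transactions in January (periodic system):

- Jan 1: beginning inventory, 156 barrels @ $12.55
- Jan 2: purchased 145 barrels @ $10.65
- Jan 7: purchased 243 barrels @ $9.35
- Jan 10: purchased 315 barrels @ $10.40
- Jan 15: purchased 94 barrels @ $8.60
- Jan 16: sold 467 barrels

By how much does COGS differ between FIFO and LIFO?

$427.45

FIFO COGS: 156 @ $12.55 + 145 @ $10.65 + 166 @ $9.35 = $5,054.15
LIFO COGS: 94 @ $8.60 + 315 @ $10.40 + 58 @ $9.35 = $4,626.70
Difference = |$5,054.15 − $4,626.70| = $427.45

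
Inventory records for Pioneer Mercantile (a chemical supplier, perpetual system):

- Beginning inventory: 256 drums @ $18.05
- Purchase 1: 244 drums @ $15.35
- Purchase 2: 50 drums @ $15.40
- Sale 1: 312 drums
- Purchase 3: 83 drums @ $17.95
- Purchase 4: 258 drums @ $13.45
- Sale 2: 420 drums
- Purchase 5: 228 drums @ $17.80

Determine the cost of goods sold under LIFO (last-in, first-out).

COGS = $11,226.20

Sale 1 (312) [LIFO — newest first]: 50 @ $15.40 + 244 @ $15.35 + 18 @ $18.05 = $4,840.30
Sale 2 (420) [LIFO — newest first]: 258 @ $13.45 + 83 @ $17.95 + 79 @ $18.05 = $6,385.90
Total COGS = $4,840.30 + $6,385.90 = $11,226.20
Ending inventory: 159 @ $18.05 + 228 @ $17.80 = $6,928.35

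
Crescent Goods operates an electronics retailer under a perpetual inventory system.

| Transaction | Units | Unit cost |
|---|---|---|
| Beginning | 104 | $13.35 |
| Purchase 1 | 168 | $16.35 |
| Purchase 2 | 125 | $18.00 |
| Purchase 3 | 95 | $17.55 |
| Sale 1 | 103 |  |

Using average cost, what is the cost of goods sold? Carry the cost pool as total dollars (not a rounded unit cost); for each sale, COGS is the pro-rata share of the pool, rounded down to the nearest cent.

COGS = $1,685.77

After Beginning: 104 on hand, pool $1,388.40 (≈ $13.3500 each)
After Purchase 1: 272 on hand, pool $4,135.20 (≈ $15.2029 each)
After Purchase 2: 397 on hand, pool $6,385.20 (≈ $16.0836 each)
After Purchase 3: 492 on hand, pool $8,052.45 (≈ $16.3668 each)
Sale 1, sell 103: 103/492 × $8,052.45 → $1,685.77
Ending inventory (cost pool remaining) = $6,366.68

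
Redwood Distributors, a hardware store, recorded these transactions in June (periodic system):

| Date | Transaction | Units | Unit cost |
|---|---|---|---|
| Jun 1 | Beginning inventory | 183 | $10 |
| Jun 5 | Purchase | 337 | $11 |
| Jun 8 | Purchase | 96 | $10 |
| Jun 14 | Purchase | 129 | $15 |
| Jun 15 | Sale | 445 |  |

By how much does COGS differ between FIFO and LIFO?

$603

FIFO COGS: 183 @ $10 + 262 @ $11 = $4,712
LIFO COGS: 129 @ $15 + 96 @ $10 + 220 @ $11 = $5,315
Difference = |$4,712 − $5,315| = $603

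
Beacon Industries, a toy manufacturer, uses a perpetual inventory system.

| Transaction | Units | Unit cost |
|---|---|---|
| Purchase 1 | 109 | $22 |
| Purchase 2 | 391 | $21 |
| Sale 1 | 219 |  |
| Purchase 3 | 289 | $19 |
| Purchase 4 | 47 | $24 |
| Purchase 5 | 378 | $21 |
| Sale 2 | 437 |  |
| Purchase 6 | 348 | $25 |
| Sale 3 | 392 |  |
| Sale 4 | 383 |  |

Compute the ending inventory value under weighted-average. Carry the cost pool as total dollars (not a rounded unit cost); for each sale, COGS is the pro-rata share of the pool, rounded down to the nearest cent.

Ending inventory = $2,921.81

After Purchase 1: 109 on hand, pool $2,398.00 (≈ $22.0000 each)
After Purchase 2: 500 on hand, pool $10,609.00 (≈ $21.2180 each)
Sale 1, sell 219: 219/500 × $10,609.00 → $4,646.74
After Purchase 3: 570 on hand, pool $11,453.26 (≈ $20.0934 each)
After Purchase 4: 617 on hand, pool $12,581.26 (≈ $20.3910 each)
After Purchase 5: 995 on hand, pool $20,519.26 (≈ $20.6224 each)
Sale 2, sell 437: 437/995 × $20,519.26 → $9,011.97
After Purchase 6: 906 on hand, pool $20,207.29 (≈ $22.3039 each)
Sale 3, sell 392: 392/906 × $20,207.29 → $8,743.11
Sale 4, sell 383: 383/514 × $11,464.18 → $8,542.37
Total COGS = $4,646.74 + $9,011.97 + $8,743.11 + $8,542.37 = $30,944.19
Ending inventory (cost pool remaining) = $2,921.81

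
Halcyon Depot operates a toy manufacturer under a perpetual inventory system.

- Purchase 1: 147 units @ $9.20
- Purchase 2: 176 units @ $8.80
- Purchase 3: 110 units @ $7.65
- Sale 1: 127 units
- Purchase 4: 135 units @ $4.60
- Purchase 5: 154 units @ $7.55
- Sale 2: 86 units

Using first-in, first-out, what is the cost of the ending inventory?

Sale 1 (127) [FIFO — oldest first]: 127 @ $9.20 = $1,168.40
Sale 2 (86) [FIFO — oldest first]: 20 @ $9.20 + 66 @ $8.80 = $764.80
Total COGS = $1,168.40 + $764.80 = $1,933.20
Ending inventory: 110 @ $8.80 + 110 @ $7.65 + 135 @ $4.60 + 154 @ $7.55 = $3,593.20
Check: goods available $5,526.40 = COGS $1,933.20 + ending $3,593.20

Ending inventory = $3,593.20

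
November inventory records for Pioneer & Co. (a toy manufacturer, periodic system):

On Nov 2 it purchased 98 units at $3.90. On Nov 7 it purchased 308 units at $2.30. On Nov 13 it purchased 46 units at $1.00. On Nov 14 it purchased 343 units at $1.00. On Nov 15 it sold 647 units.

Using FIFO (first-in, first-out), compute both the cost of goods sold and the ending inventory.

COGS = $1,331.60; ending inventory = $148.00

Nov 15, 647 sold [FIFO — oldest first]: 98 @ $3.90 + 308 @ $2.30 + 46 @ $1.00 + 195 @ $1.00 = $1,331.60
Ending inventory: 148 @ $1.00 = $148.00
Check: goods available $1,479.60 = COGS $1,331.60 + ending $148.00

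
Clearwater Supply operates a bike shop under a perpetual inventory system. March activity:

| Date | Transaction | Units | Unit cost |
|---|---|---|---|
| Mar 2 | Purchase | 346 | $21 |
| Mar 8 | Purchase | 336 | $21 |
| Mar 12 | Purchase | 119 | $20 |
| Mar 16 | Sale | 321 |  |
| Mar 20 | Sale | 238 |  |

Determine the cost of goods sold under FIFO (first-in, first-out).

COGS = $11,739

Mar 16, 321 sold [FIFO — oldest first]: 321 @ $21 = $6,741
Mar 20, 238 sold [FIFO — oldest first]: 25 @ $21 + 213 @ $21 = $4,998
Total COGS = $6,741 + $4,998 = $11,739
Ending inventory: 123 @ $21 + 119 @ $20 = $4,963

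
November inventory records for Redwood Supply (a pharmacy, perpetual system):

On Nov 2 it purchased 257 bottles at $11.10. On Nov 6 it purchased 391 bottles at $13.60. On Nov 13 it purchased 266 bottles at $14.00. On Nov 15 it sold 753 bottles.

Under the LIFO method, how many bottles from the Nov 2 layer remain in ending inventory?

Nov 15, 753 sold [LIFO — newest first]: 266 @ $14.00 + 391 @ $13.60 + 96 @ $11.10 = $10,107.20
Ending inventory: 161 @ $11.10 = $1,787.10
Check: goods available $11,894.30 = COGS $10,107.20 + ending $1,787.10

161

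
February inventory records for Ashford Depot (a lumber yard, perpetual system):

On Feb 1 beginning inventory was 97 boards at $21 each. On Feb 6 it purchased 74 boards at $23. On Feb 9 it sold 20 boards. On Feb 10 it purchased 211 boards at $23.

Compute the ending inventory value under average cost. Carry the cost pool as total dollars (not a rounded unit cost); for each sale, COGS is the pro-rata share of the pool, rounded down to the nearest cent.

Ending inventory = $8,154.70

After Feb 1: 97 on hand, pool $2,037.00 (≈ $21.0000 each)
After Feb 6: 171 on hand, pool $3,739.00 (≈ $21.8655 each)
Feb 9, sell 20: 20/171 × $3,739.00 → $437.30
After Feb 10: 362 on hand, pool $8,154.70 (≈ $22.5268 each)
Ending inventory (cost pool remaining) = $8,154.70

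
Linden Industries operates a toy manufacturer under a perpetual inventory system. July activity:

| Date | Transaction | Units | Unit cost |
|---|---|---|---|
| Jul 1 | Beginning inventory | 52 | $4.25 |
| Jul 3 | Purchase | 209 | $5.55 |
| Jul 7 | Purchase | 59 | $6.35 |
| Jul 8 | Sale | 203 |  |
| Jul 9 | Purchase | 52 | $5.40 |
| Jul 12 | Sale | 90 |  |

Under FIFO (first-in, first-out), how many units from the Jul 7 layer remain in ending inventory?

27

Jul 8, 203 sold [FIFO — oldest first]: 52 @ $4.25 + 151 @ $5.55 = $1,059.05
Jul 12, 90 sold [FIFO — oldest first]: 58 @ $5.55 + 32 @ $6.35 = $525.10
Total COGS = $1,059.05 + $525.10 = $1,584.15
Ending inventory: 27 @ $6.35 + 52 @ $5.40 = $452.25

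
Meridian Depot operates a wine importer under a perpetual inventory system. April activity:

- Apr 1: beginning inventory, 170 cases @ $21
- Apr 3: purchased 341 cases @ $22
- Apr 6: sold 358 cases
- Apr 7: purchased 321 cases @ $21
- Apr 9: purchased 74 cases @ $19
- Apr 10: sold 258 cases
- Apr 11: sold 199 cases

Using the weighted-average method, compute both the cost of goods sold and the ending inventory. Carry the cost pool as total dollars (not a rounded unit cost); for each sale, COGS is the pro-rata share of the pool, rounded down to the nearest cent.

COGS = $17,315.62; ending inventory = $1,903.38

After Apr 1: 170 on hand, pool $3,570.00 (≈ $21.0000 each)
After Apr 3: 511 on hand, pool $11,072.00 (≈ $21.6673 each)
Apr 6, sell 358: 358/511 × $11,072.00 → $7,756.90
After Apr 7: 474 on hand, pool $10,056.10 (≈ $21.2154 each)
After Apr 9: 548 on hand, pool $11,462.10 (≈ $20.9162 each)
Apr 10, sell 258: 258/548 × $11,462.10 → $5,396.39
Apr 11, sell 199: 199/290 × $6,065.71 → $4,162.33
Total COGS = $7,756.90 + $5,396.39 + $4,162.33 = $17,315.62
Ending inventory (cost pool remaining) = $1,903.38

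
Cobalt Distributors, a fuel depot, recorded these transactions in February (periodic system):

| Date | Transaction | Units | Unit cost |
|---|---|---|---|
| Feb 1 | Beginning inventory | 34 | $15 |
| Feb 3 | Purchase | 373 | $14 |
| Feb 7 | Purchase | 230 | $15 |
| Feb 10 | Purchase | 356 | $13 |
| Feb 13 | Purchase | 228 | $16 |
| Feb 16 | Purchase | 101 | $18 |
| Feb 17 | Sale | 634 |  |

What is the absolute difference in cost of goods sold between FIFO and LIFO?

$294

FIFO COGS: 34 @ $15 + 373 @ $14 + 227 @ $15 = $9,137
LIFO COGS: 101 @ $18 + 228 @ $16 + 305 @ $13 = $9,431
Difference = |$9,137 − $9,431| = $294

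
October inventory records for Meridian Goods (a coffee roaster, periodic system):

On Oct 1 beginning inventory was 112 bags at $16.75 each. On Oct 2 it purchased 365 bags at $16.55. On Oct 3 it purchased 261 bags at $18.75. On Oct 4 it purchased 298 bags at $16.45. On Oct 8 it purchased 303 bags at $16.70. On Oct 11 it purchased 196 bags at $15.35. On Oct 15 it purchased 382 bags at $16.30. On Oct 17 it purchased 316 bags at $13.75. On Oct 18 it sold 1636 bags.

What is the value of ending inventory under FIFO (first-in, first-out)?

Ending inventory = $8,925.30

Oct 18, 1636 sold [FIFO — oldest first]: 112 @ $16.75 + 365 @ $16.55 + 261 @ $18.75 + 298 @ $16.45 + 303 @ $16.70 + 196 @ $15.35 + 101 @ $16.30 = $27,427.60
Ending inventory: 281 @ $16.30 + 316 @ $13.75 = $8,925.30
Check: goods available $36,352.90 = COGS $27,427.60 + ending $8,925.30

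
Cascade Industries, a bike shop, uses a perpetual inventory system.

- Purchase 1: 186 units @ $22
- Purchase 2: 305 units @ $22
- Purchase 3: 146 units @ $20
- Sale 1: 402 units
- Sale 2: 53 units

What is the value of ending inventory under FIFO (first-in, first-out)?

Sale 1 (402) [FIFO — oldest first]: 186 @ $22 + 216 @ $22 = $8,844
Sale 2 (53) [FIFO — oldest first]: 53 @ $22 = $1,166
Total COGS = $8,844 + $1,166 = $10,010
Ending inventory: 36 @ $22 + 146 @ $20 = $3,712
Check: goods available $13,722 = COGS $10,010 + ending $3,712

Ending inventory = $3,712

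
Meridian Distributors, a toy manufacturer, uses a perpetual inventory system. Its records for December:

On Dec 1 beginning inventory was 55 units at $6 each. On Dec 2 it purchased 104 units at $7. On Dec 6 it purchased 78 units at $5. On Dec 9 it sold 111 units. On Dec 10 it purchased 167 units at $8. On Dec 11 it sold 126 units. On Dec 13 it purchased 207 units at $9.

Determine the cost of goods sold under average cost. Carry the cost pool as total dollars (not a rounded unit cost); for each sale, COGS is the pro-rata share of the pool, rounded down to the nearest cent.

COGS = $1,583.74

After Dec 1: 55 on hand, pool $330.00 (≈ $6.0000 each)
After Dec 2: 159 on hand, pool $1,058.00 (≈ $6.6541 each)
After Dec 6: 237 on hand, pool $1,448.00 (≈ $6.1097 each)
Dec 9, sell 111: 111/237 × $1,448.00 → $678.17
After Dec 10: 293 on hand, pool $2,105.83 (≈ $7.1871 each)
Dec 11, sell 126: 126/293 × $2,105.83 → $905.57
After Dec 13: 374 on hand, pool $3,063.26 (≈ $8.1905 each)
Total COGS = $678.17 + $905.57 = $1,583.74
Ending inventory (cost pool remaining) = $3,063.26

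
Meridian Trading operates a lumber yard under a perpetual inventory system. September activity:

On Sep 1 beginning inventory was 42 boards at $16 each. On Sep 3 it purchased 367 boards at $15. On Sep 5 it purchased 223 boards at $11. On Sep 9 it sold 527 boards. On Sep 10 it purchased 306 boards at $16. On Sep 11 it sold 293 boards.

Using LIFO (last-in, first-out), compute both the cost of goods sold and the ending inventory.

COGS = $11,701; ending inventory = $1,825

Sep 9, 527 sold [LIFO — newest first]: 223 @ $11 + 304 @ $15 = $7,013
Sep 11, 293 sold [LIFO — newest first]: 293 @ $16 = $4,688
Total COGS = $7,013 + $4,688 = $11,701
Ending inventory: 42 @ $16 + 63 @ $15 + 13 @ $16 = $1,825
Check: goods available $13,526 = COGS $11,701 + ending $1,825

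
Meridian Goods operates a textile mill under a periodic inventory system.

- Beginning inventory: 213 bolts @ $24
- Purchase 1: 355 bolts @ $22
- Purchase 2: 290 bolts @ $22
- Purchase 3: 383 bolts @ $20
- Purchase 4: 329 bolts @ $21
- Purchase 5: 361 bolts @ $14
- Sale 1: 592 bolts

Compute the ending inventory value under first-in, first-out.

Ending inventory = $25,475

Sale 1 (592) [FIFO — oldest first]: 213 @ $24 + 355 @ $22 + 24 @ $22 = $13,450
Ending inventory: 266 @ $22 + 383 @ $20 + 329 @ $21 + 361 @ $14 = $25,475
Check: goods available $38,925 = COGS $13,450 + ending $25,475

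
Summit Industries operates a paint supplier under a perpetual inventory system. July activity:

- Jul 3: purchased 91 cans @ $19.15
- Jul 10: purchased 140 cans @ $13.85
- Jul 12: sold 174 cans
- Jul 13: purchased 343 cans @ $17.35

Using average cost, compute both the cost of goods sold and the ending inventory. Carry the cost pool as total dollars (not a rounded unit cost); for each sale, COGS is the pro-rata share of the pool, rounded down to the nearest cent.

COGS = $2,773.19; ending inventory = $6,859.51

After Jul 3: 91 on hand, pool $1,742.65 (≈ $19.1500 each)
After Jul 10: 231 on hand, pool $3,681.65 (≈ $15.9379 each)
Jul 12, sell 174: 174/231 × $3,681.65 → $2,773.19
After Jul 13: 400 on hand, pool $6,859.51 (≈ $17.1488 each)
Ending inventory (cost pool remaining) = $6,859.51
Check: goods available $9,632.70 = COGS $2,773.19 + ending $6,859.51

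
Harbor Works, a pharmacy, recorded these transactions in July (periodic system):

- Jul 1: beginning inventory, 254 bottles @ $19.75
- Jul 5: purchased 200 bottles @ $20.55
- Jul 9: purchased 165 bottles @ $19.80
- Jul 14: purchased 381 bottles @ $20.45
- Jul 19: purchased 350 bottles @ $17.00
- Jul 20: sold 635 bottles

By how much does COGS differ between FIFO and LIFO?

$942.45

FIFO COGS: 254 @ $19.75 + 200 @ $20.55 + 165 @ $19.80 + 16 @ $20.45 = $12,720.70
LIFO COGS: 350 @ $17.00 + 285 @ $20.45 = $11,778.25
Difference = |$12,720.70 − $11,778.25| = $942.45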